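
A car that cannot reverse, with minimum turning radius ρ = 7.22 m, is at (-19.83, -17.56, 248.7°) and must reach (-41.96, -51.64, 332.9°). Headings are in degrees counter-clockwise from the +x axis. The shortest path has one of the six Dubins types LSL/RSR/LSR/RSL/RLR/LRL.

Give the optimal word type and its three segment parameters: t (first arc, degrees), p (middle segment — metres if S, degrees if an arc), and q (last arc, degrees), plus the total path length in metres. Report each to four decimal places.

RSL: t = 26.7921°, p = 29.2376 m, q = 110.9921°, L = 46.6001 m

Let ψ = atan2(Δy, Δx) = atan2(-34.08, -22.13) = -122.9979° be the start→goal bearing.
Normalize: d = |goal − start| / ρ = 40.634755/7.22 = 5.628082, α = (θ_start − ψ) mod 360° = 11.6979° = 0.204166 rad, β = (θ_goal − ψ) mod 360° = 95.8979° = 1.673733 rad.
Common terms: sin α = 0.202751, cos α = 0.979230, sin β = 0.994707, cos β = -0.102755, cos(α−β) = 0.101056, d² = 31.675311. Work in radians in the unit-radius frame; every candidate has L = ρ·(t + p + q).
LSL: p² = 2 + d² − 2cos(α−β) + 2d(sin α − sin β) = 24.558812; p = √p² = 4.955685; φ = atan2(cos β − cos α, d + sin α − sin β) = -0.220105 rad; t = (φ − α) mod 2π = 5.858914 rad, q = (β − φ) mod 2π = 1.893839 rad → L = 7.22·(5.858914 + 4.955685 + 1.893839) = 7.22·12.708437 = 91.754918 m
RSR: p² = 2 + d² − 2cos(α−β) + 2d(sin β − sin α) = 42.387586; p = √p² = 6.510575; φ = atan2(cos α − cos β, d − sin α + sin β) = 0.166964 rad; t = (α − φ) mod 2π = 0.037203 rad, q = (φ − β) mod 2π = 4.776416 rad → L = 7.22·(0.037203 + 6.510575 + 4.776416) = 7.22·11.324193 = 81.760673 m
LSR: p² = d² − 2 + 2cos(α−β) + 2d(sin α + sin β) = 43.356201; p = √p² = 6.584543; φ = atan2(−cos α − cos β, d + sin α + sin β) − atan2(−2, p) = 0.167174 rad; t = (φ − α) mod 2π = 6.246193 rad, q = (φ − β) mod 2π = 4.776626 rad → L = 7.22·(6.246193 + 6.584543 + 4.776626) = 7.22·17.607361 = 127.125148 m
RSL: p² = d² − 2 + 2cos(α−β) − 2d(sin α + sin β) = 16.398647; p = √p² = 4.049524; φ = atan2(cos α + cos β, d − sin α − sin β) − atan2(2, p) = -0.263443 rad; t = (α − φ) mod 2π = 0.467610 rad, q = (β − φ) mod 2π = 1.937177 rad → L = 7.22·(0.467610 + 4.049524 + 1.937177) = 7.22·6.454310 = 46.600122 m
RLR: c = (6 − d² + 2cos(α−β) + 2d(sin α − sin β))/8 = -4.298448, |c| > 1 → infeasible
LRL: c = (6 − d² + 2cos(α−β) − 2d(sin α − sin β))/8 = -2.069851, |c| > 1 → infeasible
Shortest: RSL with L = 46.600122 m ≈ 46.6001 m
Convert RSL to answer units (arcs ×180/π): t = 0.467610·180/π = 26.7921°, p = ρ·p = 7.22·4.049524 = 29.2376 m, q = 1.937177·180/π = 110.9921°, L = 46.6001 m.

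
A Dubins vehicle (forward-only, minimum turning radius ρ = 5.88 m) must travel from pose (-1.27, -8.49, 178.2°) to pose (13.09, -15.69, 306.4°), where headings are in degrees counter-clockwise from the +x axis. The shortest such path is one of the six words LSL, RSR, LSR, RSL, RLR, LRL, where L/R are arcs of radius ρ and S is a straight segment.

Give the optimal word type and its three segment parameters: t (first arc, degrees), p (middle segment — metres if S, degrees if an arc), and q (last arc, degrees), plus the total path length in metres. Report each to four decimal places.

Let ψ = atan2(Δy, Δx) = atan2(-7.20, 14.36) = -26.6289° be the start→goal bearing.
Normalize: d = |goal − start| / ρ = 16.063922/5.88 = 2.731960, α = (θ_start − ψ) mod 360° = 204.8289° = 3.574938 rad, β = (θ_goal − ψ) mod 360° = 333.0289° = 5.812450 rad.
Common terms: sin α = -0.419909, cos α = -0.907566, sin β = -0.453542, cos β = 0.891235, cos(α−β) = -0.618408, d² = 7.463603. Work in radians in the unit-radius frame; every candidate has L = ρ·(t + p + q).
LSL: p² = 2 + d² − 2cos(α−β) + 2d(sin α − sin β) = 10.884185; p = √p² = 3.299119; φ = atan2(cos β − cos α, d + sin α − sin β) = 0.576672 rad; t = (φ − α) mod 2π = 3.284919 rad, q = (β − φ) mod 2π = 5.235778 rad → L = 5.88·(3.284919 + 3.299119 + 5.235778) = 5.88·11.819816 = 69.500520 m
RSR: p² = 2 + d² − 2cos(α−β) + 2d(sin β − sin α) = 10.516655; p = √p² = 3.242939; φ = atan2(cos α − cos β, d − sin α + sin β) = -0.587981 rad; t = (α − φ) mod 2π = 4.162919 rad, q = (φ − β) mod 2π = 6.165939 rad → L = 5.88·(4.162919 + 3.242939 + 6.165939) = 5.88·13.571798 = 79.802170 m
LSR: p² = d² − 2 + 2cos(α−β) + 2d(sin α + sin β) = -0.545679 < 0 → infeasible
RSL: p² = d² − 2 + 2cos(α−β) − 2d(sin α + sin β) = 8.999252; p = √p² = 2.999875; φ = atan2(cos α + cos β, d − sin α − sin β) − atan2(2, p) = -0.592551 rad; t = (α − φ) mod 2π = 4.167489 rad, q = (β − φ) mod 2π = 0.121816 rad → L = 5.88·(4.167489 + 2.999875 + 0.121816) = 5.88·7.289181 = 42.860382 m
RLR: c = (6 − d² + 2cos(α−β) + 2d(sin α − sin β))/8 = -0.314582; p = 2π − arccos c = 4.392373 rad; φ = atan2(cos α − cos β, d − sin α + sin β) = -0.587981 rad; t = (α − φ + p/2) mod 2π = 0.075920 rad, q = (α − β − t + p) mod 2π = 2.078941 rad → L = 5.88·(0.075920 + 4.392373 + 2.078941) = 5.88·6.547234 = 38.497734 m
LRL: c = (6 − d² + 2cos(α−β) − 2d(sin α − sin β))/8 = -0.360523; p = 2π − arccos c = 4.343560 rad; φ = atan2(cos β − cos α, d + sin α − sin β) = 0.576672 rad; t = (φ − α + p/2) mod 2π = 5.456699 rad, q = (β − α − t + p) mod 2π = 1.124373 rad → L = 5.88·(5.456699 + 4.343560 + 1.124373) = 5.88·10.924633 = 64.236840 m
Shortest: RLR with L = 38.497734 m ≈ 38.4977 m
Convert RLR to answer units (arcs ×180/π): t = 0.075920·180/π = 4.3499°, p = 4.392373·180/π = 251.6644°, q = 2.078941·180/π = 119.1145°, L = 38.4977 m.

RLR: t = 4.3499°, p = 251.6644°, q = 119.1145°, L = 38.4977 m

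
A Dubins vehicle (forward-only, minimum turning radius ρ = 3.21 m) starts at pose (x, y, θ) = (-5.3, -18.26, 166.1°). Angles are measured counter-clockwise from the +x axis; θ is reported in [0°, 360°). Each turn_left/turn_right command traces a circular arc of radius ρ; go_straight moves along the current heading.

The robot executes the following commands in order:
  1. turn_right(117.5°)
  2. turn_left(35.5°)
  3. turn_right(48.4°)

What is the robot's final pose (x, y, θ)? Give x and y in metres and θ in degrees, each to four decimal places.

(-4.8318, -8.9515, 35.7000°)

set_pose: (x, y, θ) = (-5.3000, -18.2600, 166.1000°), ρ = 3.21
turn_right(117.5°): centre at ρ to the right, rotate −117.5° → (-6.9367, -13.0212, 48.6000°)
turn_left(35.5°): centre at ρ to the left, rotate +35.5° → (-6.1516, -11.2283, 84.1000°)
turn_right(48.4°): centre at ρ to the right, rotate −48.4° → (-4.8318, -8.9515, 35.7000°)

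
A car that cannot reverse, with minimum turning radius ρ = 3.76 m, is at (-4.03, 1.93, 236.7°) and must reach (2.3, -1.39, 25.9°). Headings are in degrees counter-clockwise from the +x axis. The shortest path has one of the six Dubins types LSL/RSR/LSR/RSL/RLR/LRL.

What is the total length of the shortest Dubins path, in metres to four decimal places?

19.0153 m

Let ψ = atan2(Δy, Δx) = atan2(-3.32, 6.33) = -27.6764° be the start→goal bearing.
Normalize: d = |goal − start| / ρ = 7.147818/3.76 = 1.901015, α = (θ_start − ψ) mod 360° = 264.3764° = 4.614239 rad, β = (θ_goal − ψ) mod 360° = 53.5764° = 0.935085 rad.
Common terms: sin α = -0.995187, cos α = -0.097993, sin β = 0.804649, cos β = 0.593750, cos(α−β) = -0.858960, d² = 3.613859. Work in radians in the unit-radius frame; every candidate has L = ρ·(t + p + q).
LSL: p² = 2 + d² − 2cos(α−β) + 2d(sin α − sin β) = 0.488746; p = √p² = 0.699103; φ = atan2(cos β − cos α, d + sin α − sin β) = 1.425560 rad; t = (φ − α) mod 2π = 3.094506 rad, q = (β − φ) mod 2π = 5.792710 rad → L = 3.76·(3.094506 + 0.699103 + 5.792710) = 3.76·9.586320 = 36.044563 m
RSR: p² = 2 + d² − 2cos(α−β) + 2d(sin β − sin α) = 14.174813; p = √p² = 3.764945; φ = atan2(cos α − cos β, d − sin α + sin β) = -0.184782 rad; t = (α − φ) mod 2π = 4.799021 rad, q = (φ − β) mod 2π = 5.163318 rad → L = 3.76·(4.799021 + 3.764945 + 5.163318) = 3.76·13.727285 = 51.614590 m
LSR: p² = d² − 2 + 2cos(α−β) + 2d(sin α + sin β) = -0.828491 < 0 → infeasible
RSL: p² = d² − 2 + 2cos(α−β) − 2d(sin α + sin β) = 0.620370; p = √p² = 0.787636; φ = atan2(cos α + cos β, d − sin α − sin β) − atan2(2, p) = -0.962897 rad; t = (α − φ) mod 2π = 5.577136 rad, q = (β − φ) mod 2π = 1.897982 rad → L = 3.76·(5.577136 + 0.787636 + 1.897982) = 3.76·8.262754 = 31.067955 m
RLR: c = (6 − d² + 2cos(α−β) + 2d(sin α − sin β))/8 = -0.771852; p = 2π − arccos c = 3.830641 rad; φ = atan2(cos α − cos β, d − sin α + sin β) = -0.184782 rad; t = (α − φ + p/2) mod 2π = 0.431156 rad, q = (α − β − t + p) mod 2π = 0.795453 rad → L = 3.76·(0.431156 + 3.830641 + 0.795453) = 3.76·5.057250 = 19.015260 m
LRL: c = (6 − d² + 2cos(α−β) − 2d(sin α − sin β))/8 = 0.938907; p = 2π − arccos c = 5.931829 rad; φ = atan2(cos β − cos α, d + sin α − sin β) = 1.425560 rad; t = (φ − α + p/2) mod 2π = 6.060421 rad, q = (β − α − t + p) mod 2π = 2.475440 rad → L = 3.76·(6.060421 + 5.931829 + 2.475440) = 3.76·14.467689 = 54.398512 m
Shortest: RLR with L = 19.015260 m ≈ 19.0153 m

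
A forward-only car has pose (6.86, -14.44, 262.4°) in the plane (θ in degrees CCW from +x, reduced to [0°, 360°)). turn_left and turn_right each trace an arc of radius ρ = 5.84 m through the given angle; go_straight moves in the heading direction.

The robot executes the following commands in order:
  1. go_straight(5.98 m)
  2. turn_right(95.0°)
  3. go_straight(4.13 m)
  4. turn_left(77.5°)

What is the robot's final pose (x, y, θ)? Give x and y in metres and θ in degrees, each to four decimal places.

set_pose: (x, y, θ) = (6.8600, -14.4400, 262.4000°), ρ = 5.84
go_straight(5.98): x += 5.98·cos θ, y += 5.98·sin θ → (6.0691, -20.3675, 262.4000°)
turn_right(95.0°): centre at ρ to the right, rotate −95.0° → (-0.9935, -25.2944, 167.4000°)
go_straight(4.13): x += 4.13·cos θ, y += 4.13·sin θ → (-5.0241, -24.3935, 167.4000°)
turn_left(77.5°): centre at ρ to the left, rotate +77.5° → (-11.5866, -27.6155, 244.9000°)

(-11.5866, -27.6155, 244.9000°)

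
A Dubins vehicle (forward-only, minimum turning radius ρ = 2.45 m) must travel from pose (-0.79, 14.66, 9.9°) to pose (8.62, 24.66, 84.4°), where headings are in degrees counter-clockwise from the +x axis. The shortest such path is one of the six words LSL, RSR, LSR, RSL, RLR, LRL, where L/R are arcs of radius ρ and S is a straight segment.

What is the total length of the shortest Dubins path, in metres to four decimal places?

13.9511 m

Let ψ = atan2(Δy, Δx) = atan2(10.00, 9.41) = 46.7411° be the start→goal bearing.
Normalize: d = |goal − start| / ρ = 13.731282/2.45 = 5.604605, α = (θ_start − ψ) mod 360° = 323.1589° = 5.640187 rad, β = (θ_goal − ψ) mod 360° = 37.6589° = 0.657272 rad.
Common terms: sin α = -0.599597, cos α = 0.800302, sin β = 0.610960, cos β = 0.791662, cos(α−β) = 0.267238, d² = 31.411595. Work in radians in the unit-radius frame; every candidate has L = ρ·(t + p + q).
LSL: p² = 2 + d² − 2cos(α−β) + 2d(sin α − sin β) = 19.307730; p = √p² = 4.394056; φ = atan2(cos β − cos α, d + sin α − sin β) = -0.001966 rad; t = (φ − α) mod 2π = 0.641032 rad, q = (β − φ) mod 2π = 0.659239 rad → L = 2.45·(0.641032 + 4.394056 + 0.659239) = 2.45·5.694326 = 13.951100 m
RSR: p² = 2 + d² − 2cos(α−β) + 2d(sin β − sin α) = 46.446507; p = √p² = 6.815167; φ = atan2(cos α − cos β, d − sin α + sin β) = 0.001268 rad; t = (α − φ) mod 2π = 5.638920 rad, q = (φ − β) mod 2π = 5.627181 rad → L = 2.45·(5.638920 + 6.815167 + 5.627181) = 2.45·18.081268 = 44.299106 m
LSR: p² = d² − 2 + 2cos(α−β) + 2d(sin α + sin β) = 30.073436; p = √p² = 5.483925; φ = atan2(−cos α − cos β, d + sin α + sin β) − atan2(−2, p) = 0.073488 rad; t = (φ − α) mod 2π = 0.716486 rad, q = (φ − β) mod 2π = 5.699401 rad → L = 2.45·(0.716486 + 5.483925 + 5.699401) = 2.45·11.899811 = 29.154538 m
RSL: p² = d² − 2 + 2cos(α−β) − 2d(sin α + sin β) = 29.818708; p = √p² = 5.460651; φ = atan2(cos α + cos β, d − sin α − sin β) − atan2(2, p) = -0.073793 rad; t = (α − φ) mod 2π = 5.713981 rad, q = (β − φ) mod 2π = 0.731066 rad → L = 2.45·(5.713981 + 5.460651 + 0.731066) = 2.45·11.905697 = 29.168958 m
RLR: c = (6 − d² + 2cos(α−β) + 2d(sin α − sin β))/8 = -4.805813, |c| > 1 → infeasible
LRL: c = (6 − d² + 2cos(α−β) − 2d(sin α − sin β))/8 = -1.413466, |c| > 1 → infeasible
Shortest: LSL with L = 13.951100 m ≈ 13.9511 m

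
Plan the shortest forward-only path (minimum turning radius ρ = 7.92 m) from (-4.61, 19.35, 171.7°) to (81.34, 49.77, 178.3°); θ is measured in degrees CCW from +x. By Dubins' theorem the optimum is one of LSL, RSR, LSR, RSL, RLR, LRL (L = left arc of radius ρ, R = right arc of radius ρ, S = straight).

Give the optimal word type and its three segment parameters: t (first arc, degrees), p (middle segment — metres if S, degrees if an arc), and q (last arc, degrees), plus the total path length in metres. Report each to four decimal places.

Let ψ = atan2(Δy, Δx) = atan2(30.42, 85.95) = 19.4902° be the start→goal bearing.
Normalize: d = |goal − start| / ρ = 91.174442/7.92 = 11.511925, α = (θ_start − ψ) mod 360° = 152.2098° = 2.656562 rad, β = (θ_goal − ψ) mod 360° = 158.8098° = 2.771753 rad.
Common terms: sin α = 0.466236, cos α = -0.884660, sin β = 0.361466, cos β = -0.932385, cos(α−β) = 0.993373, d² = 132.524406. Work in radians in the unit-radius frame; every candidate has L = ρ·(t + p + q).
LSL: p² = 2 + d² − 2cos(α−β) + 2d(sin α − sin β) = 134.949874; p = √p² = 11.616793; φ = atan2(cos β − cos α, d + sin α − sin β) = -0.004108 rad; t = (φ − α) mod 2π = 3.622515 rad, q = (β − φ) mod 2π = 2.775862 rad → L = 7.92·(3.622515 + 11.616793 + 2.775862) = 7.92·18.015170 = 142.680145 m
RSR: p² = 2 + d² − 2cos(α−β) + 2d(sin β − sin α) = 130.125447; p = √p² = 11.407254; φ = atan2(cos α − cos β, d − sin α + sin β) = 0.004184 rad; t = (α − φ) mod 2π = 2.652378 rad, q = (φ − β) mod 2π = 3.515616 rad → L = 7.92·(2.652378 + 11.407254 + 3.515616) = 7.92·17.575248 = 139.195962 m
LSR: p² = d² − 2 + 2cos(α−β) + 2d(sin α + sin β) = 151.568024; p = √p² = 12.311297; φ = atan2(−cos α − cos β, d + sin α + sin β) − atan2(−2, p) = 0.307248 rad; t = (φ − α) mod 2π = 3.933871 rad, q = (φ − β) mod 2π = 3.818680 rad → L = 7.92·(3.933871 + 12.311297 + 3.818680) = 7.92·20.063848 = 158.905675 m
RSL: p² = d² − 2 + 2cos(α−β) − 2d(sin α + sin β) = 113.454279; p = √p² = 10.651492; φ = atan2(cos α + cos β, d − sin α − sin β) − atan2(2, p) = -0.354062 rad; t = (α − φ) mod 2π = 3.010624 rad, q = (β − φ) mod 2π = 3.125816 rad → L = 7.92·(3.010624 + 10.651492 + 3.125816) = 7.92·16.787932 = 132.960418 m
RLR: c = (6 − d² + 2cos(α−β) + 2d(sin α − sin β))/8 = -15.265681, |c| > 1 → infeasible
LRL: c = (6 − d² + 2cos(α−β) − 2d(sin α − sin β))/8 = -15.868734, |c| > 1 → infeasible
Shortest: RSL with L = 132.960418 m ≈ 132.9604 m
Convert RSL to answer units (arcs ×180/π): t = 3.010624·180/π = 172.4960°, p = ρ·p = 7.92·10.651492 = 84.3598 m, q = 3.125816·180/π = 179.0960°, L = 132.9604 m.

RSL: t = 172.4960°, p = 84.3598 m, q = 179.0960°, L = 132.9604 m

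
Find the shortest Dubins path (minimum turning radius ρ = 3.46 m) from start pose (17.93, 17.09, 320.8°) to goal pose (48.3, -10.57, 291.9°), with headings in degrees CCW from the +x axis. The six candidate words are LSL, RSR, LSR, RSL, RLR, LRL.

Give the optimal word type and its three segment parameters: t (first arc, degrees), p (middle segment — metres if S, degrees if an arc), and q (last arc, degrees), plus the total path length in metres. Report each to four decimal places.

Let ψ = atan2(Δy, Δx) = atan2(-27.66, 30.37) = -42.3262° be the start→goal bearing.
Normalize: d = |goal − start| / ρ = 41.078127/3.46 = 11.872291, α = (θ_start − ψ) mod 360° = 3.1262° = 0.054563 rad, β = (θ_goal − ψ) mod 360° = 334.2262° = 5.833348 rad.
Common terms: sin α = 0.054536, cos α = 0.998512, sin β = -0.434819, cos β = 0.900518, cos(α−β) = 0.875465, d² = 140.951293. Work in radians in the unit-radius frame; every candidate has L = ρ·(t + p + q).
LSL: p² = 2 + d² − 2cos(α−β) + 2d(sin α − sin β) = 152.819890; p = √p² = 12.362034; φ = atan2(cos β − cos α, d + sin α − sin β) = -0.007927 rad; t = (φ − α) mod 2π = 6.220695 rad, q = (β − φ) mod 2π = 5.841275 rad → L = 3.46·(6.220695 + 12.362034 + 5.841275) = 3.46·24.424005 = 84.507056 m
RSR: p² = 2 + d² − 2cos(α−β) + 2d(sin β − sin α) = 129.580838; p = √p² = 11.383358; φ = atan2(cos α − cos β, d − sin α + sin β) = 0.008609 rad; t = (α − φ) mod 2π = 0.045954 rad, q = (φ − β) mod 2π = 0.458446 rad → L = 3.46·(0.045954 + 11.383358 + 0.458446) = 3.46·11.887758 = 41.131643 m
LSR: p² = d² − 2 + 2cos(α−β) + 2d(sin α + sin β) = 131.672563; p = √p² = 11.474867; φ = atan2(−cos α − cos β, d + sin α + sin β) − atan2(−2, p) = 0.008793 rad; t = (φ − α) mod 2π = 6.237415 rad, q = (φ − β) mod 2π = 0.458630 rad → L = 3.46·(6.237415 + 11.474867 + 0.458630) = 3.46·18.170911 = 62.871353 m
RSL: p² = d² − 2 + 2cos(α−β) − 2d(sin α + sin β) = 149.731881; p = √p² = 12.236498; φ = atan2(cos α + cos β, d − sin α − sin β) − atan2(2, p) = -0.008246 rad; t = (α − φ) mod 2π = 0.062809 rad, q = (β − φ) mod 2π = 5.841594 rad → L = 3.46·(0.062809 + 12.236498 + 5.841594) = 3.46·18.140901 = 62.767519 m
RLR: c = (6 − d² + 2cos(α−β) + 2d(sin α − sin β))/8 = -15.197605, |c| > 1 → infeasible
LRL: c = (6 − d² + 2cos(α−β) − 2d(sin α − sin β))/8 = -18.102486, |c| > 1 → infeasible
Shortest: RSR with L = 41.131643 m ≈ 41.1316 m
Convert RSR to answer units (arcs ×180/π): t = 0.045954·180/π = 2.6330°, p = ρ·p = 3.46·11.383358 = 39.3864 m, q = 0.458446·180/π = 26.2670°, L = 41.1316 m.

RSR: t = 2.6330°, p = 39.3864 m, q = 26.2670°, L = 41.1316 m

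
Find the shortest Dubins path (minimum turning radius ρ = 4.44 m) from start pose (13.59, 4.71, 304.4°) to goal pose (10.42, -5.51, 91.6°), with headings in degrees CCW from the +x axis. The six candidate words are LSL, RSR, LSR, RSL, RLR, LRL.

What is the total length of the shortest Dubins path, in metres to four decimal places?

Let ψ = atan2(Δy, Δx) = atan2(-10.22, -3.17) = -107.2326° be the start→goal bearing.
Normalize: d = |goal − start| / ρ = 10.700341/4.44 = 2.409987, α = (θ_start − ψ) mod 360° = 51.6326° = 0.901160 rad, β = (θ_goal − ψ) mod 360° = 198.8326° = 3.470284 rad.
Common terms: sin α = 0.784047, cos α = 0.620701, sin β = -0.322805, cos β = -0.946466, cos(α−β) = -0.840567, d² = 5.808036. Work in radians in the unit-radius frame; every candidate has L = ρ·(t + p + q).
LSL: p² = 2 + d² − 2cos(α−β) + 2d(sin α − sin β) = 14.824167; p = √p² = 3.850217; φ = atan2(cos β − cos α, d + sin α − sin β) = -0.419204 rad; t = (φ − α) mod 2π = 4.962822 rad, q = (β − φ) mod 2π = 3.889488 rad → L = 4.44·(4.962822 + 3.850217 + 3.889488) = 4.44·12.702527 = 56.399218 m
RSR: p² = 2 + d² − 2cos(α−β) + 2d(sin β − sin α) = 4.154171; p = √p² = 2.038178; φ = atan2(cos α − cos β, d − sin α + sin β) = 0.877128 rad; t = (α − φ) mod 2π = 0.024032 rad, q = (φ − β) mod 2π = 3.690029 rad → L = 4.44·(0.024032 + 2.038178 + 3.690029) = 4.44·5.752239 = 25.539941 m
LSR: p² = d² − 2 + 2cos(α−β) + 2d(sin α + sin β) = 4.350078; p = √p² = 2.085684; φ = atan2(−cos α − cos β, d + sin α + sin β) − atan2(−2, p) = 0.877404 rad; t = (φ − α) mod 2π = 6.259430 rad, q = (φ − β) mod 2π = 3.690306 rad → L = 4.44·(6.259430 + 2.085684 + 3.690306) = 4.44·12.035420 = 53.437264 m
RSL: p² = d² − 2 + 2cos(α−β) − 2d(sin α + sin β) = -0.096273 < 0 → infeasible
RLR: c = (6 − d² + 2cos(α−β) + 2d(sin α − sin β))/8 = 0.480729; p = 2π − arccos c = 5.213874 rad; φ = atan2(cos α − cos β, d − sin α + sin β) = 0.877128 rad; t = (α − φ + p/2) mod 2π = 2.630969 rad, q = (α − β − t + p) mod 2π = 0.013781 rad → L = 4.44·(2.630969 + 5.213874 + 0.013781) = 4.44·7.858624 = 34.892291 m
LRL: c = (6 − d² + 2cos(α−β) − 2d(sin α − sin β))/8 = -0.853021; p = 2π − arccos c = 3.690642 rad; φ = atan2(cos β − cos α, d + sin α − sin β) = -0.419204 rad; t = (φ − α + p/2) mod 2π = 0.524958 rad, q = (β − α − t + p) mod 2π = 5.734809 rad → L = 4.44·(0.524958 + 3.690642 + 5.734809) = 4.44·9.950409 = 44.179816 m
Shortest: RSR with L = 25.539941 m ≈ 25.5399 m

25.5399 m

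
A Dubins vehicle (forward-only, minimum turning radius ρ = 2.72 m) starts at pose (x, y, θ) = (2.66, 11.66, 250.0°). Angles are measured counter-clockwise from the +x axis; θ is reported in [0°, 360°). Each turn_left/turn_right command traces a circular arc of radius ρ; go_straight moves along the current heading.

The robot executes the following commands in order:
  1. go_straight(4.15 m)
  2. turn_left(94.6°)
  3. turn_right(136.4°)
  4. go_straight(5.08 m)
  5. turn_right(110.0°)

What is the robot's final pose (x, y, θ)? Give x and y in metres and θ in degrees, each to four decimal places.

set_pose: (x, y, θ) = (2.6600, 11.6600, 250.0000°), ρ = 2.72
go_straight(4.15): x += 4.15·cos θ, y += 4.15·sin θ → (1.2406, 7.7603, 250.0000°)
turn_left(94.6°): centre at ρ to the left, rotate +94.6° → (3.0743, 4.2076, 344.6000°)
turn_right(136.4°): centre at ρ to the right, rotate −136.4° → (3.6373, -0.8118, 208.2000°)
go_straight(5.08): x += 5.08·cos θ, y += 5.08·sin θ → (-0.8397, -3.2124, 208.2000°)
turn_right(110.0°): centre at ρ to the right, rotate −110.0° → (-4.8173, -1.2032, 98.2000°)

(-4.8173, -1.2032, 98.2000°)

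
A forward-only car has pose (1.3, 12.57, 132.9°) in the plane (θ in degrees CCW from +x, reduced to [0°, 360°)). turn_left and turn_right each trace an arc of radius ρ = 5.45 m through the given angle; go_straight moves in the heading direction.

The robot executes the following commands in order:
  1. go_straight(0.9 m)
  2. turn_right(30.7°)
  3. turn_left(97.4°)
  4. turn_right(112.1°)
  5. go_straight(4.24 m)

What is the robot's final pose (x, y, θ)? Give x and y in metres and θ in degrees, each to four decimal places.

set_pose: (x, y, θ) = (1.3000, 12.5700, 132.9000°), ρ = 5.45
go_straight(0.9): x += 0.9·cos θ, y += 0.9·sin θ → (0.6874, 13.2293, 132.9000°)
turn_right(30.7°): centre at ρ to the right, rotate −30.7° → (-0.6472, 15.7875, 102.2000°)
turn_left(97.4°): centre at ρ to the left, rotate +97.4° → (-7.8023, 19.7700, 199.6000°)
turn_right(112.1°): centre at ρ to the right, rotate −112.1° → (-15.0754, 25.1419, 87.5000°)
go_straight(4.24): x += 4.24·cos θ, y += 4.24·sin θ → (-14.8904, 29.3779, 87.5000°)

(-14.8904, 29.3779, 87.5000°)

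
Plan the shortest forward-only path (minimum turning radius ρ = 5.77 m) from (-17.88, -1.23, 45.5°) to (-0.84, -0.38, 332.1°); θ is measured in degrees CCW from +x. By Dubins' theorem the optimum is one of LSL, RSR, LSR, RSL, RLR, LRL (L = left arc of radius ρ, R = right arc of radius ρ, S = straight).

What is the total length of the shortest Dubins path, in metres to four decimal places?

17.6184 m

Let ψ = atan2(Δy, Δx) = atan2(0.85, 17.04) = 2.8557° be the start→goal bearing.
Normalize: d = |goal − start| / ρ = 17.061187/5.77 = 2.956878, α = (θ_start − ψ) mod 360° = 42.6443° = 0.744283 rad, β = (θ_goal − ψ) mod 360° = 329.2443° = 5.746397 rad.
Common terms: sin α = 0.677445, cos α = 0.735573, sin β = -0.511379, cos β = 0.859356, cos(α−β) = 0.285688, d² = 8.743128. Work in radians in the unit-radius frame; every candidate has L = ρ·(t + p + q).
LSL: p² = 2 + d² − 2cos(α−β) + 2d(sin α − sin β) = 17.202164; p = √p² = 4.147549; φ = atan2(cos β − cos α, d + sin α − sin β) = 0.029849 rad; t = (φ − α) mod 2π = 5.568751 rad, q = (β − φ) mod 2π = 5.716548 rad → L = 5.77·(5.568751 + 4.147549 + 5.716548) = 5.77·15.432848 = 89.047534 m
RSR: p² = 2 + d² − 2cos(α−β) + 2d(sin β − sin α) = 3.141339; p = √p² = 1.772382; φ = atan2(cos α − cos β, d − sin α + sin β) = -0.069896 rad; t = (α − φ) mod 2π = 0.814180 rad, q = (φ − β) mod 2π = 0.466892 rad → L = 5.77·(0.814180 + 1.772382 + 0.466892) = 5.77·3.053454 = 17.618430 m
LSR: p² = d² − 2 + 2cos(α−β) + 2d(sin α + sin β) = 8.296581; p = √p² = 2.880379; φ = atan2(−cos α − cos β, d + sin α + sin β) − atan2(−2, p) = 0.134745 rad; t = (φ − α) mod 2π = 5.673646 rad, q = (φ − β) mod 2π = 0.671533 rad → L = 5.77·(5.673646 + 2.880379 + 0.671533) = 5.77·9.225558 = 53.231470 m
RSL: p² = d² − 2 + 2cos(α−β) − 2d(sin α + sin β) = 6.332429; p = √p² = 2.516432; φ = atan2(cos α + cos β, d − sin α − sin β) − atan2(2, p) = -0.152353 rad; t = (α − φ) mod 2π = 0.896636 rad, q = (β − φ) mod 2π = 5.898750 rad → L = 5.77·(0.896636 + 2.516432 + 5.898750) = 5.77·9.311818 = 53.729192 m
RLR: c = (6 − d² + 2cos(α−β) + 2d(sin α − sin β))/8 = 0.607333; p = 2π − arccos c = 5.365088 rad; φ = atan2(cos α − cos β, d − sin α + sin β) = -0.069896 rad; t = (α − φ + p/2) mod 2π = 3.496724 rad, q = (α − β − t + p) mod 2π = 3.149436 rad → L = 5.77·(3.496724 + 5.365088 + 3.149436) = 5.77·12.011247 = 69.304895 m
LRL: c = (6 − d² + 2cos(α−β) − 2d(sin α − sin β))/8 = -1.150271, |c| > 1 → infeasible
Shortest: RSR with L = 17.618430 m ≈ 17.6184 m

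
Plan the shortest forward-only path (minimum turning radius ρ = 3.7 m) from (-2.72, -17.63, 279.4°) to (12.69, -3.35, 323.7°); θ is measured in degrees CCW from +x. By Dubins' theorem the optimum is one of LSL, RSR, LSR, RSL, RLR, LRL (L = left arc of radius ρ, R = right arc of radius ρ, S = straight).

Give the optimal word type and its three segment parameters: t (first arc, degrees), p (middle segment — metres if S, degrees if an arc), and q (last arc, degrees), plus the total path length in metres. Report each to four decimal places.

Let ψ = atan2(Δy, Δx) = atan2(14.28, 15.41) = 42.8204° be the start→goal bearing.
Normalize: d = |goal − start| / ρ = 21.009200/3.7 = 5.678162, α = (θ_start − ψ) mod 360° = 236.5796° = 4.129093 rad, β = (θ_goal − ψ) mod 360° = 280.8796° = 4.902274 rad.
Common terms: sin α = -0.834652, cos α = -0.550778, sin β = -0.982026, cos β = 0.188746, cos(α−β) = 0.715693, d² = 32.241527. Work in radians in the unit-radius frame; every candidate has L = ρ·(t + p + q).
LSL: p² = 2 + d² − 2cos(α−β) + 2d(sin α − sin β) = 34.483767; p = √p² = 5.872288; φ = atan2(cos β − cos α, d + sin α − sin β) = 0.126270 rad; t = (φ − α) mod 2π = 2.280362 rad, q = (β − φ) mod 2π = 4.776004 rad → L = 3.7·(2.280362 + 5.872288 + 4.776004) = 3.7·12.928654 = 47.836021 m
RSR: p² = 2 + d² − 2cos(α−β) + 2d(sin β − sin α) = 31.136516; p = √p² = 5.580010; φ = atan2(cos α − cos β, d − sin α + sin β) = -0.132922 rad; t = (α − φ) mod 2π = 4.262015 rad, q = (φ − β) mod 2π = 1.247989 rad → L = 3.7·(4.262015 + 5.580010 + 1.247989) = 3.7·11.090015 = 41.033055 m
LSR: p² = d² − 2 + 2cos(α−β) + 2d(sin α + sin β) = 11.042128; p = √p² = 3.322970; φ = atan2(−cos α − cos β, d + sin α + sin β) − atan2(−2, p) = 0.635276 rad; t = (φ − α) mod 2π = 2.789367 rad, q = (φ − β) mod 2π = 2.016187 rad → L = 3.7·(2.789367 + 3.322970 + 2.016187) = 3.7·8.128524 = 30.075538 m
RSL: p² = d² − 2 + 2cos(α−β) − 2d(sin α + sin β) = 52.303696; p = √p² = 7.232129; φ = atan2(cos α + cos β, d − sin α − sin β) − atan2(2, p) = -0.318067 rad; t = (α − φ) mod 2π = 4.447161 rad, q = (β − φ) mod 2π = 5.220342 rad → L = 3.7·(4.447161 + 7.232129 + 5.220342) = 3.7·16.899632 = 62.528638 m
RLR: c = (6 − d² + 2cos(α−β) + 2d(sin α − sin β))/8 = -2.892064, |c| > 1 → infeasible
LRL: c = (6 − d² + 2cos(α−β) − 2d(sin α − sin β))/8 = -3.310471, |c| > 1 → infeasible
Shortest: LSR with L = 30.075538 m ≈ 30.0755 m
Convert LSR to answer units (arcs ×180/π): t = 2.789367·180/π = 159.8190°, p = ρ·p = 3.7·3.322970 = 12.2950 m, q = 2.016187·180/π = 115.5190°, L = 30.0755 m.

LSR: t = 159.8190°, p = 12.2950 m, q = 115.5190°, L = 30.0755 m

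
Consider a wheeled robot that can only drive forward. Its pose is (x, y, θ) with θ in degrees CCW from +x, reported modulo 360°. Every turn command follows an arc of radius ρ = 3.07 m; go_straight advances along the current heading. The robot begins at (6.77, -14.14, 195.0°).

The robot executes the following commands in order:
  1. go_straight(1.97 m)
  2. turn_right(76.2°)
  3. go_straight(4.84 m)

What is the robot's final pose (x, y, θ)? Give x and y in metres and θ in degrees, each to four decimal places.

(-0.9494, -8.9221, 118.8000°)

set_pose: (x, y, θ) = (6.7700, -14.1400, 195.0000°), ρ = 3.07
go_straight(1.97): x += 1.97·cos θ, y += 1.97·sin θ → (4.8671, -14.6499, 195.0000°)
turn_right(76.2°): centre at ρ to the right, rotate −76.2° → (1.3823, -13.1635, 118.8000°)
go_straight(4.84): x += 4.84·cos θ, y += 4.84·sin θ → (-0.9494, -8.9221, 118.8000°)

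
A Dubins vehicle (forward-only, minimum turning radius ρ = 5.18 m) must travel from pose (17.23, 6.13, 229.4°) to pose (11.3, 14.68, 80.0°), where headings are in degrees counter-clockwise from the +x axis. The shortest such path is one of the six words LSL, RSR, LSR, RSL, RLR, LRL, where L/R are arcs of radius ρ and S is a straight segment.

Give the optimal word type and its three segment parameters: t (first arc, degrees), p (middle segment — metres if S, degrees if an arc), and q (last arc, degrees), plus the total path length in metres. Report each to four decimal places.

LRL: t = 18.0179°, p = 216.0116°, q = 48.5937°, L = 25.5514 m

Let ψ = atan2(Δy, Δx) = atan2(8.55, -5.93) = 124.7439° be the start→goal bearing.
Normalize: d = |goal − start| / ρ = 10.405162/5.18 = 2.008719, α = (θ_start − ψ) mod 360° = 104.6561° = 1.826593 rad, β = (θ_goal − ψ) mod 360° = 315.2561° = 5.502257 rad.
Common terms: sin α = 0.967462, cos α = -0.253017, sin β = -0.703939, cos β = 0.710260, cos(α−β) = -0.860742, d² = 4.034950. Work in radians in the unit-radius frame; every candidate has L = ρ·(t + p + q).
LSL: p² = 2 + d² − 2cos(α−β) + 2d(sin α − sin β) = 14.471183; p = √p² = 3.804101; φ = atan2(cos β − cos α, d + sin α − sin β) = 0.256008 rad; t = (φ − α) mod 2π = 4.712600 rad, q = (β − φ) mod 2π = 5.246249 rad → L = 5.18·(4.712600 + 3.804101 + 5.246249) = 5.18·13.762950 = 71.292079 m
RSR: p² = 2 + d² − 2cos(α−β) + 2d(sin β − sin α) = 1.041685; p = √p² = 1.020630; φ = atan2(cos α − cos β, d − sin α + sin β) = -1.233964 rad; t = (α − φ) mod 2π = 3.060557 rad, q = (φ − β) mod 2π = 5.830150 rad → L = 5.18·(3.060557 + 1.020630 + 5.830150) = 5.18·9.911337 = 51.340726 m
LSR: p² = d² − 2 + 2cos(α−β) + 2d(sin α + sin β) = 1.372152; p = √p² = 1.171389; φ = atan2(−cos α − cos β, d + sin α + sin β) − atan2(−2, p) = 0.842384 rad; t = (φ − α) mod 2π = 5.298976 rad, q = (φ − β) mod 2π = 1.623312 rad → L = 5.18·(5.298976 + 1.171389 + 1.623312) = 5.18·8.093677 = 41.925247 m
RSL: p² = d² − 2 + 2cos(α−β) − 2d(sin α + sin β) = -0.745220 < 0 → infeasible
RLR: c = (6 − d² + 2cos(α−β) + 2d(sin α − sin β))/8 = 0.869789; p = 2π − arccos c = 5.767164 rad; φ = atan2(cos α − cos β, d − sin α + sin β) = -1.233964 rad; t = (α − φ + p/2) mod 2π = 5.944139 rad, q = (α − β − t + p) mod 2π = 2.430547 rad → L = 5.18·(5.944139 + 5.767164 + 2.430547) = 5.18·14.141850 = 73.254785 m
LRL: c = (6 − d² + 2cos(α−β) − 2d(sin α − sin β))/8 = -0.808898; p = 2π − arccos c = 3.770114 rad; φ = atan2(cos β − cos α, d + sin α − sin β) = 0.256008 rad; t = (φ − α + p/2) mod 2π = 0.314471 rad, q = (β − α − t + p) mod 2π = 0.848120 rad → L = 5.18·(0.314471 + 3.770114 + 0.848120) = 5.18·4.932706 = 25.551415 m
Shortest: LRL with L = 25.551415 m ≈ 25.5514 m
Convert LRL to answer units (arcs ×180/π): t = 0.314471·180/π = 18.0179°, p = 3.770114·180/π = 216.0116°, q = 0.848120·180/π = 48.5937°, L = 25.5514 m.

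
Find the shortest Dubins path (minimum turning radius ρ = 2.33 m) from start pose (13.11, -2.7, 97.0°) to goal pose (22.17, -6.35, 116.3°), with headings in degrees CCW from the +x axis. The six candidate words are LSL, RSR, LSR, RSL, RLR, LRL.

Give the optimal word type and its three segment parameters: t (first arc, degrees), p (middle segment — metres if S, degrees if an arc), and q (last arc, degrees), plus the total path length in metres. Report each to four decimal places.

Let ψ = atan2(Δy, Δx) = atan2(-3.65, 9.06) = -21.9430° be the start→goal bearing.
Normalize: d = |goal − start| / ρ = 9.767605/2.33 = 4.192105, α = (θ_start − ψ) mod 360° = 118.9430° = 2.075947 rad, β = (θ_goal − ψ) mod 360° = 138.2430° = 2.412796 rad.
Common terms: sin α = 0.875101, cos α = -0.483940, sin β = 0.665973, cos β = -0.745976, cos(α−β) = 0.943801, d² = 17.573744. Work in radians in the unit-radius frame; every candidate has L = ρ·(t + p + q).
LSL: p² = 2 + d² − 2cos(α−β) + 2d(sin α − sin β) = 19.439522; p = √p² = 4.409027; φ = atan2(cos β − cos α, d + sin α − sin β) = -0.059467 rad; t = (φ − α) mod 2π = 4.147771 rad, q = (β − φ) mod 2π = 2.472263 rad → L = 2.33·(4.147771 + 4.409027 + 2.472263) = 2.33·11.029061 = 25.697713 m
RSR: p² = 2 + d² − 2cos(α−β) + 2d(sin β − sin α) = 15.932762; p = √p² = 3.991586; φ = atan2(cos α − cos β, d − sin α + sin β) = 0.065694 rad; t = (α − φ) mod 2π = 2.010253 rad, q = (φ − β) mod 2π = 3.936084 rad → L = 2.33·(2.010253 + 3.991586 + 3.936084) = 2.33·9.937923 = 23.155361 m
LSR: p² = d² − 2 + 2cos(α−β) + 2d(sin α + sin β) = 30.382035; p = √p² = 5.511990; φ = atan2(−cos α − cos β, d + sin α + sin β) − atan2(−2, p) = 0.559395 rad; t = (φ − α) mod 2π = 4.766633 rad, q = (φ − β) mod 2π = 4.429785 rad → L = 2.33·(4.766633 + 5.511990 + 4.429785) = 2.33·14.708408 = 34.270591 m
RSL: p² = d² − 2 + 2cos(α−β) − 2d(sin α + sin β) = 4.540658; p = √p² = 2.130882; φ = atan2(cos α + cos β, d − sin α − sin β) − atan2(2, p) = -1.188110 rad; t = (α − φ) mod 2π = 3.264057 rad, q = (β − φ) mod 2π = 3.600905 rad → L = 2.33·(3.264057 + 2.130882 + 3.600905) = 2.33·8.995844 = 20.960317 m
RLR: c = (6 − d² + 2cos(α−β) + 2d(sin α − sin β))/8 = -0.991595; p = 2π − arccos c = 3.271335 rad; φ = atan2(cos α − cos β, d − sin α + sin β) = 0.065694 rad; t = (α − φ + p/2) mod 2π = 3.645920 rad, q = (α − β − t + p) mod 2π = 5.571751 rad → L = 2.33·(3.645920 + 3.271335 + 5.571751) = 2.33·12.489007 = 29.099385 m
LRL: c = (6 − d² + 2cos(α−β) − 2d(sin α − sin β))/8 = -1.429940, |c| > 1 → infeasible
Shortest: RSL with L = 20.960317 m ≈ 20.9603 m
Convert RSL to answer units (arcs ×180/π): t = 3.264057·180/π = 187.0167°, p = ρ·p = 2.33·2.130882 = 4.9650 m, q = 3.600905·180/π = 206.3167°, L = 20.9603 m.

RSL: t = 187.0167°, p = 4.9650 m, q = 206.3167°, L = 20.9603 m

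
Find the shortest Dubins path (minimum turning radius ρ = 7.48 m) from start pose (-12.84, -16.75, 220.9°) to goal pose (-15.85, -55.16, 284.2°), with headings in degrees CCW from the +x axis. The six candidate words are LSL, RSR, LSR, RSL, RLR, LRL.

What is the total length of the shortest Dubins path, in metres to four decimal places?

Let ψ = atan2(Δy, Δx) = atan2(-38.41, -3.01) = -94.4808° be the start→goal bearing.
Normalize: d = |goal − start| / ρ = 38.527759/7.48 = 5.150770, α = (θ_start − ψ) mod 360° = 315.3808° = 5.504434 rad, β = (θ_goal − ψ) mod 360° = 18.6808° = 0.326042 rad.
Common terms: sin α = -0.702391, cos α = 0.711791, sin β = 0.320296, cos β = 0.947318, cos(α−β) = 0.449319, d² = 26.530431. Work in radians in the unit-radius frame; every candidate has L = ρ·(t + p + q).
LSL: p² = 2 + d² − 2cos(α−β) + 2d(sin α − sin β) = 17.096539; p = √p² = 4.134796; φ = atan2(cos β − cos α, d + sin α − sin β) = 0.056993 rad; t = (φ − α) mod 2π = 0.835744 rad, q = (β − φ) mod 2π = 0.269049 rad → L = 7.48·(0.835744 + 4.134796 + 0.269049) = 7.48·5.239590 = 39.192130 m
RSR: p² = 2 + d² − 2cos(α−β) + 2d(sin β − sin α) = 38.167046; p = √p² = 6.177948; φ = atan2(cos α − cos β, d − sin α + sin β) = -0.038133 rad; t = (α − φ) mod 2π = 5.542567 rad, q = (φ − β) mod 2π = 5.919010 rad → L = 7.48·(5.542567 + 6.177948 + 5.919010) = 7.48·17.639526 = 131.943651 m
LSR: p² = d² − 2 + 2cos(α−β) + 2d(sin α + sin β) = 21.492899; p = √p² = 4.636043; φ = atan2(−cos α − cos β, d + sin α + sin β) − atan2(−2, p) = 0.072462 rad; t = (φ − α) mod 2π = 0.851213 rad, q = (φ − β) mod 2π = 6.029605 rad → L = 7.48·(0.851213 + 4.636043 + 6.029605) = 7.48·11.516862 = 86.146130 m
RSL: p² = d² − 2 + 2cos(α−β) − 2d(sin α + sin β) = 29.365238; p = √p² = 5.418970; φ = atan2(cos α + cos β, d − sin α − sin β) − atan2(2, p) = -0.062233 rad; t = (α − φ) mod 2π = 5.566667 rad, q = (β − φ) mod 2π = 0.388275 rad → L = 7.48·(5.566667 + 5.418970 + 0.388275) = 7.48·11.373911 = 85.076858 m
RLR: c = (6 − d² + 2cos(α−β) + 2d(sin α − sin β))/8 = -3.770881, |c| > 1 → infeasible
LRL: c = (6 − d² + 2cos(α−β) − 2d(sin α − sin β))/8 = -1.137067, |c| > 1 → infeasible
Shortest: LSL with L = 39.192130 m ≈ 39.1921 m

39.1921 m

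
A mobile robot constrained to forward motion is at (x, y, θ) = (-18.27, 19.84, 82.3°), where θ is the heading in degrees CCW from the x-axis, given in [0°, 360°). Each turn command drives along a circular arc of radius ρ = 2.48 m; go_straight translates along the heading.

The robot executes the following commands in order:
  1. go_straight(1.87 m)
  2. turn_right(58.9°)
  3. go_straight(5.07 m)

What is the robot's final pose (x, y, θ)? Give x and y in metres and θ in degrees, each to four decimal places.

set_pose: (x, y, θ) = (-18.2700, 19.8400, 82.3000°), ρ = 2.48
go_straight(1.87): x += 1.87·cos θ, y += 1.87·sin θ → (-18.0194, 21.6931, 82.3000°)
turn_right(58.9°): centre at ρ to the right, rotate −58.9° → (-16.5467, 23.6369, 23.4000°)
go_straight(5.07): x += 5.07·cos θ, y += 5.07·sin θ → (-11.8937, 25.6504, 23.4000°)

(-11.8937, 25.6504, 23.4000°)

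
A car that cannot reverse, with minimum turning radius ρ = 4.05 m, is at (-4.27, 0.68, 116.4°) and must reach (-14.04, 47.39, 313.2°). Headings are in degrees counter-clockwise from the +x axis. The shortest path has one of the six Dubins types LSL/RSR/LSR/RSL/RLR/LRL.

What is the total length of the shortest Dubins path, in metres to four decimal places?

Let ψ = atan2(Δy, Δx) = atan2(46.71, -9.77) = 101.8138° be the start→goal bearing.
Normalize: d = |goal − start| / ρ = 47.720824/4.05 = 11.782919, α = (θ_start − ψ) mod 360° = 14.5862° = 0.254577 rad, β = (θ_goal − ψ) mod 360° = 211.3862° = 3.689385 rad.
Common terms: sin α = 0.251836, cos α = 0.967770, sin β = -0.520803, cos β = -0.853677, cos(α−β) = -0.957319, d² = 138.837189. Work in radians in the unit-radius frame; every candidate has L = ρ·(t + p + q).
LSL: p² = 2 + d² − 2cos(α−β) + 2d(sin α − sin β) = 160.959718; p = √p² = 12.686990; φ = atan2(cos β − cos α, d + sin α − sin β) = -0.144066 rad; t = (φ − α) mod 2π = 5.884543 rad, q = (β − φ) mod 2π = 3.833450 rad → L = 4.05·(5.884543 + 12.686990 + 3.833450) = 4.05·22.404983 = 90.740183 m
RSR: p² = 2 + d² − 2cos(α−β) + 2d(sin β − sin α) = 124.543938; p = √p² = 11.159926; φ = atan2(cos α − cos β, d − sin α + sin β) = 0.163947 rad; t = (α − φ) mod 2π = 0.090630 rad, q = (φ − β) mod 2π = 2.757747 rad → L = 4.05·(0.090630 + 11.159926 + 2.757747) = 4.05·14.008303 = 56.733627 m
LSR: p² = d² − 2 + 2cos(α−β) + 2d(sin α + sin β) = 128.584098; p = √p² = 11.339493; φ = atan2(−cos α − cos β, d + sin α + sin β) − atan2(−2, p) = 0.164670 rad; t = (φ − α) mod 2π = 6.193279 rad, q = (φ − β) mod 2π = 2.758471 rad → L = 4.05·(6.193279 + 11.339493 + 2.758471) = 4.05·20.291243 = 82.179535 m
RSL: p² = d² − 2 + 2cos(α−β) − 2d(sin α + sin β) = 141.261003; p = √p² = 11.885327; φ = atan2(cos α + cos β, d − sin α − sin β) − atan2(2, p) = -0.157246 rad; t = (α − φ) mod 2π = 0.411823 rad, q = (β − φ) mod 2π = 3.846631 rad → L = 4.05·(0.411823 + 11.885327 + 3.846631) = 4.05·16.143781 = 65.382313 m
RLR: c = (6 − d² + 2cos(α−β) + 2d(sin α − sin β))/8 = -14.567992, |c| > 1 → infeasible
LRL: c = (6 − d² + 2cos(α−β) − 2d(sin α − sin β))/8 = -19.119965, |c| > 1 → infeasible
Shortest: RSR with L = 56.733627 m ≈ 56.7336 m

56.7336 m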